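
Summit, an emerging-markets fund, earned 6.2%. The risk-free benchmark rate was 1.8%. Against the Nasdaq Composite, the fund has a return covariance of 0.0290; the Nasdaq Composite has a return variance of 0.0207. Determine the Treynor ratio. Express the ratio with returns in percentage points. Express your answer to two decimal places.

β = Cov / Var = 0.0290 / 0.0207 = 1.4010
Treynor = (Rp − Rf) / β = (6.2% − 1.8%) / 1.4010 = 4.40 / 1.4010 = 3.1406

3.14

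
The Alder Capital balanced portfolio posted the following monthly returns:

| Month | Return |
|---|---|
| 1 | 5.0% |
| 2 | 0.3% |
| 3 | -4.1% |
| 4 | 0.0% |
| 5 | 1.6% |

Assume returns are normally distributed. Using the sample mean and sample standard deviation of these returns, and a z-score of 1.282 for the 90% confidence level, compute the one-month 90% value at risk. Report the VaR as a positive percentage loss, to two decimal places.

μ = (5 + 0.3 − 4.1 + 0 + 1.6) / 5 = 2.80 / 5 = 0.5600%
Σ(r − μ)² = 42.8920; sample σ = √(42.8920/4) = 3.2746%
VaR = −(μ − z·σ) = −(0.5600 − 1.282 × 3.2746) = −(-3.6380) = 3.6380%

3.64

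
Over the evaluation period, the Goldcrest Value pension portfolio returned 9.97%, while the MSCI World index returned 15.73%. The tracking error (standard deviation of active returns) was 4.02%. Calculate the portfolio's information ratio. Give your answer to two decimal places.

IR = (Rp − Rb) / TE = (9.97% − 15.73%) / 4.02% = -5.76% / 4.02% = -1.4328

-1.43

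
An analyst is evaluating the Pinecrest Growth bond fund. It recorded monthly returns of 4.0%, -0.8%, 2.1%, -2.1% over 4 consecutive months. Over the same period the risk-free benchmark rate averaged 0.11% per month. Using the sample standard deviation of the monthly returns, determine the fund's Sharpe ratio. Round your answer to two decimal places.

0.25

Mean return r̄ = 3.20 / 4 = 0.8000%
Σ(r − r̄)² = (4 − 0.8000)² + (-0.8 − 0.8000)² + … = 22.9000
sample σ = √(22.9000 / 3) = √7.6333 = 2.7628%
Sharpe = (r̄ − rf) / σ = (0.8000 − 0.11) / 2.7628 = 0.6900 / 2.7628 = 0.2497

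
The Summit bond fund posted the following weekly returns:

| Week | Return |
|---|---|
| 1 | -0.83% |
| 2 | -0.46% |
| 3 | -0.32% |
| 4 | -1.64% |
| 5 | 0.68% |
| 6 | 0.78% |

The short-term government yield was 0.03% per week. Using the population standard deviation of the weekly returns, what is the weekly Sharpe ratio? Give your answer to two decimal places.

r̄ = (-0.83 − 0.46 − 0.32 − 1.64 + 0.68 + 0.78) / 6 = -1.790 / 6 = -0.2983%
Σ(r − r̄)² = (-0.83 − (-0.2983))² + (-0.46 − (-0.2983))² + (-0.32 − (-0.2983))² + … = 4.2293
population σ = √(4.2293 / 6) = √0.7049 = 0.8396%
Sharpe = (r̄ − rf) / σ = (-0.2983 − 0.03) / 0.8396 = -0.3283 / 0.8396 = -0.3910

-0.39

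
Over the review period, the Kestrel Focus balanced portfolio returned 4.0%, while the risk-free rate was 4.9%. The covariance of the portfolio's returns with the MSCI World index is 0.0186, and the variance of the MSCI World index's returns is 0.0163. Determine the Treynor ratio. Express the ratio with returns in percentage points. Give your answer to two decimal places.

-0.79

β = Cov / Var = 0.0186 / 0.0163 = 1.1411
Treynor = (Rp − Rf) / β = (4.0% − 4.9%) / 1.1411 = -0.90 / 1.1411 = -0.7887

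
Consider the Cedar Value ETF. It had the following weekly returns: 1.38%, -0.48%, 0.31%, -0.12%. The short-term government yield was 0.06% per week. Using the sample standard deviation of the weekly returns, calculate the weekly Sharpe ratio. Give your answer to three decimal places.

Mean return r̄ = 1.090 / 4 = 0.2725%
Sample σ = √[Σ(r − r̄)² / 3] = √[1.9483 / 3] = √0.6494 = 0.8059%
Sharpe = (r̄ − rf) / σ = (0.2725 − 0.06) / 0.8059 = 0.2125 / 0.8059 = 0.2637

0.264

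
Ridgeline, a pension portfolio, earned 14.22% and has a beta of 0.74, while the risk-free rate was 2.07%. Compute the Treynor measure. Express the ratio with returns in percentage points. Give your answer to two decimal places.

Treynor = (Rp − Rf) / β = (14.22% − 2.07%) / 0.74 = 12.15 / 0.74 = 16.4189

16.42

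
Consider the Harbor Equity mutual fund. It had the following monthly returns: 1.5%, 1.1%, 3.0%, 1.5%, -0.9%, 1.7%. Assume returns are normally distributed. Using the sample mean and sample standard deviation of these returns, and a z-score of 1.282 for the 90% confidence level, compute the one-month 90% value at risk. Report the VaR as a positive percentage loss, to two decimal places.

0.31

r̄ = (1.5 + 1.1 + 3 + 1.5 − 0.9 + 1.7) / 6 = 7.90 / 6 = 1.3167%
Σ(r − r̄)² = 8.0083; sample σ = √(8.0083/5) = 1.2656%
VaR = −(r̄ − z·σ) = −(1.3167 − 1.282 × 1.2656) = −(-0.3058) = 0.3058%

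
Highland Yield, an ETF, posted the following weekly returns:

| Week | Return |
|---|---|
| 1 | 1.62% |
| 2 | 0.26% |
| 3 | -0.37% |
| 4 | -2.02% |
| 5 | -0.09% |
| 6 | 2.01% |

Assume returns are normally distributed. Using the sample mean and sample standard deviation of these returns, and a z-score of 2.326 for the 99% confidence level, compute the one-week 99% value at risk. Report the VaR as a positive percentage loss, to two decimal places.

μ = (1.62 + 0.26 − 0.37 − 2.02 − 0.09 + 2.01) / 6 = 0.2350%
Σ(r − μ)² = (1.62 − 0.2350)² + (0.26 − 0.2350)² + … = 10.6262
σ = √[10.6262 / 5] = 1.4578%
VaR = −(μ − z·σ) = −(0.2350 − 2.326 × 1.4578) = −(-3.1558) = 3.1558%

3.16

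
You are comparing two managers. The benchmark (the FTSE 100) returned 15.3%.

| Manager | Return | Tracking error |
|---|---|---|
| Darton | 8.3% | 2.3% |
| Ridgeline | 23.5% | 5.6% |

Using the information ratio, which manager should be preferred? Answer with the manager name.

Ridgeline

Darton: IR = (8.3% − 15.3%) / 2.3% = -3.043
Ridgeline: IR = (23.5% − 15.3%) / 5.6% = 1.464
Highest: Ridgeline (1.464).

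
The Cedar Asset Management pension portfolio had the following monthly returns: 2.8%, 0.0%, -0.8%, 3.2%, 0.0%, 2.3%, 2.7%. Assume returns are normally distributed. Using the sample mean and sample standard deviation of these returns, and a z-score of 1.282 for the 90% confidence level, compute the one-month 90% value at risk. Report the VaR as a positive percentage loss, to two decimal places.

0.66

r̄ = (2.8 + 0 − 0.8 + 3.2 + 0 + 2.3 + 2.7) / 7 = 1.4571%
Σ(r − r̄)² = (2.8 − 1.4571)² + (0 − 1.4571)² + … = 16.4371
σ = √[16.4371 / 6] = 1.6551%
VaR = −(r̄ − z·σ) = −(1.4571 − 1.282 × 1.6551) = −(-0.6647) = 0.6647%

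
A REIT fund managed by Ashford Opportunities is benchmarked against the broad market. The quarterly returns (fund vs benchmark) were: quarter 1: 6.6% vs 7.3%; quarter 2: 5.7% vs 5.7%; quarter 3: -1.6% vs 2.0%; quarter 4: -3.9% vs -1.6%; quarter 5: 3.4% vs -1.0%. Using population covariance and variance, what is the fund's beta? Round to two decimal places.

r̄p = 2.0400%,  r̄m = 2.4800%
Cov = Σ(rp − r̄p)(rm − r̄m) / 5 = 11.0028
Var(rm) = Σ(rm − r̄m)² / 5 = 12.5176
β = Cov / Var = 11.0028 / 12.5176 = 0.8790

0.88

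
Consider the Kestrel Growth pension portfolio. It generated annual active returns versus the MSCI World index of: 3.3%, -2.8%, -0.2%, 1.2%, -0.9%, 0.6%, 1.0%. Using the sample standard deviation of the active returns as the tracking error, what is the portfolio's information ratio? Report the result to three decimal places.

0.165

Mean return μ = 2.20 / 7 = 0.3143%
Σ(r − μ)² = 21.6886; sample σ = √(21.6886/6) = 1.9013%
IR = μ / tracking error = 0.3143 / 1.9013 = 0.1653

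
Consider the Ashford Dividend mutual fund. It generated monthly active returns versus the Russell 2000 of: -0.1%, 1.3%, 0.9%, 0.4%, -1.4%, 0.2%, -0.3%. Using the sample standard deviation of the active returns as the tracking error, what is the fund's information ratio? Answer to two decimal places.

Mean return μ = 1.00 / 7 = 0.1429%
Σ(r − μ)² = (-0.1 − 0.1429)² + (1.3 − 0.1429)² + … = 4.6171
σ = √[4.6171 / 6] = 0.8772%
IR = μ / tracking error = 0.1429 / 0.8772 = 0.1629

0.16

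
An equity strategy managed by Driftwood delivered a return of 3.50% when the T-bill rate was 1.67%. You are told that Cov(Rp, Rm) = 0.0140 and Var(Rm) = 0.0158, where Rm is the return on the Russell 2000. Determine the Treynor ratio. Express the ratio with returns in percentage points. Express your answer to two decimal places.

β = Cov / Var = 0.0140 / 0.0158 = 0.8861
Treynor = (Rp − Rf) / β = (3.50% − 1.67%) / 0.8861 = 1.83 / 0.8861 = 2.0652

2.07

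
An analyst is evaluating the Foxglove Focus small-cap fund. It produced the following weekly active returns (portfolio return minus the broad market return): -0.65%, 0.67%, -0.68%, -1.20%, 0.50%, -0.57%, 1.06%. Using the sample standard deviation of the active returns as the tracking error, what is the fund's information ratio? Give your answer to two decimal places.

-0.15

r̄ = (-0.65 + 0.67 − 0.68 − 1.2 + 0.5 − 0.57 + 1.06) / 7 = -0.870 / 7 = -0.1243%
Sample std dev = √[4.3642 / 6] = 0.8529%
IR = r̄ / tracking error = -0.1243 / 0.8529 = -0.1457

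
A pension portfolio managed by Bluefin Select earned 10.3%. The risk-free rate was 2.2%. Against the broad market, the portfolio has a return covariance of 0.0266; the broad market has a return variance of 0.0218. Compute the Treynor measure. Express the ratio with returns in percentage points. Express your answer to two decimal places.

β = Cov / Var = 0.0266 / 0.0218 = 1.2202
Treynor = (Rp − Rf) / β = (10.3% − 2.2%) / 1.2202 = 8.10 / 1.2202 = 6.6383

6.64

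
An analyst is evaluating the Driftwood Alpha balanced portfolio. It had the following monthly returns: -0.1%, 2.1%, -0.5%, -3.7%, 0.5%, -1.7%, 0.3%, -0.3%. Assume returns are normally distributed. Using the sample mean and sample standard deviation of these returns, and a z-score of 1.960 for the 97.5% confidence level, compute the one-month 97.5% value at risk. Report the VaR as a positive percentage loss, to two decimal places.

3.76

r̄ = (-0.1 + 2.1 − 0.5 − 3.7 + 0.5 − 1.7 + 0.3 − 0.3) / 8 = -3.40 / 8 = -0.4250%
Σ(r − r̄)² = (-0.1 − (-0.4250))² + (2.1 − (-0.4250))² + … = 20.2350
sample σ = √(20.2350 / 7) = √2.8907 = 1.7002%
VaR = −(r̄ − z·σ) = −(-0.4250 − 1.960 × 1.7002) = −(-3.7574) = 3.7574%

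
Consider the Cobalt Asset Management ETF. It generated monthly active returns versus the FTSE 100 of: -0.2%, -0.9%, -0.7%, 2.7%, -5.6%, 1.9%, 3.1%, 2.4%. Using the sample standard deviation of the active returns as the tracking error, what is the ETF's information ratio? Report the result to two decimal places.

0.12

Mean return r̄ = 2.70 / 8 = 0.3375%
Σ(r − r̄)² = 58.0588; sample σ = √(58.0588/7) = 2.8800%
IR = r̄ / tracking error = 0.3375 / 2.8800 = 0.1172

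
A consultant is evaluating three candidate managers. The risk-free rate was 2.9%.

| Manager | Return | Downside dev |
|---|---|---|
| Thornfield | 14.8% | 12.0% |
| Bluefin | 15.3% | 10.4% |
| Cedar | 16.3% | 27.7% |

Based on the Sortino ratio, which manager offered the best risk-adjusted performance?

Thornfield: Sortino ratio = (14.8% − 2.9%) / 12.0% = 0.992
Bluefin: Sortino ratio = (15.3% − 2.9%) / 10.4% = 1.192
Cedar: Sortino ratio = (16.3% − 2.9%) / 27.7% = 0.484
Highest: Bluefin (1.192).

Bluefin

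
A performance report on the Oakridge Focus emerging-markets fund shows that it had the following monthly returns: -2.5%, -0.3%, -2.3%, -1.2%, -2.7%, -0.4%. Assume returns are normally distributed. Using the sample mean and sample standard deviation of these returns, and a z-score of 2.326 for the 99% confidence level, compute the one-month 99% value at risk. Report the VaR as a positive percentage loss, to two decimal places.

r̄ = (-2.5 − 0.3 − 2.3 − 1.2 − 2.7 − 0.4) / 6 = -1.5667%
Σ(r − r̄)² = 5.7933; sample σ = √(5.7933/5) = 1.0764%
VaR = −(r̄ − z·σ) = −(-1.5667 − 2.326 × 1.0764) = −(-4.0704) = 4.0704%

4.07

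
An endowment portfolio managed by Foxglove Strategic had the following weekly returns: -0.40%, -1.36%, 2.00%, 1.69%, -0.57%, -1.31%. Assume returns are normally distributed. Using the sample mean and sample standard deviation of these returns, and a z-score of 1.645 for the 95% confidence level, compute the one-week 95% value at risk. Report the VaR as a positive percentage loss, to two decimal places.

2.42

μ = (-0.4 − 1.36 + 2 + 1.69 − 0.57 − 1.31) / 6 = 0.050 / 6 = 0.0083%
Σ(r − μ)² = (-0.4 − 0.0083)² + (-1.36 − 0.0083)² + … = 10.9063
σ = √[10.9063 / 5] = 1.4769%
VaR = −(μ − z·σ) = −(0.0083 − 1.645 × 1.4769) = −(-2.4212) = 2.4212%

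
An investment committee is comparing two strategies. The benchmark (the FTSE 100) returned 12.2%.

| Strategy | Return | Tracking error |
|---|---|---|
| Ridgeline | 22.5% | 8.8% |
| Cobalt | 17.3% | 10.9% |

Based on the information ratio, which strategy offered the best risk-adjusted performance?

Ridgeline

Ridgeline: IR = (22.5% − 12.2%) / 8.8% = 1.170
Cobalt: IR = (17.3% − 12.2%) / 10.9% = 0.468
Highest: Ridgeline (1.170).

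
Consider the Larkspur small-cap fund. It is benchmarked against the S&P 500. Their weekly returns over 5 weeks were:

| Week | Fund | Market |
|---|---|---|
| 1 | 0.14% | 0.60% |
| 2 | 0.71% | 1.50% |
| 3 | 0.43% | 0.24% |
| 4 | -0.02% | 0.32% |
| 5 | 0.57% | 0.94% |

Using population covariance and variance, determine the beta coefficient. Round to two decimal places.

r̄p = 0.3660%,  r̄m = 0.7200%
Cov = Σ(rp − r̄p)(rm − r̄m) / 5 = 0.0928
Var(rm) = Σ(rm − r̄m)² / 5 = 0.2123
β = Cov / Var = 0.0928 / 0.2123 = 0.4371

0.44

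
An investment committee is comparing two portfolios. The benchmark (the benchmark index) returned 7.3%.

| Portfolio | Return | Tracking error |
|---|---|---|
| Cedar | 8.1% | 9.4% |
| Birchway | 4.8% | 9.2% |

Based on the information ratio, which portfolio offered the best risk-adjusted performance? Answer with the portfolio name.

Cedar

Cedar: IR = (8.1% − 7.3%) / 9.4% = 0.085
Birchway: IR = (4.8% − 7.3%) / 9.2% = -0.272
Highest: Cedar (0.085).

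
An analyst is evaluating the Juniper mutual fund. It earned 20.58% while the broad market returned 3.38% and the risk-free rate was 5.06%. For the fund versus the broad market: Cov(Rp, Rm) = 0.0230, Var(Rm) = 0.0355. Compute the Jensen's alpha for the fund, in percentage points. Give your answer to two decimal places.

16.61

β = Cov / Var = 0.0230 / 0.0355 = 0.6479
E[R] = Rf + β(Rm − Rf) = 5.06% + 0.6479 × (3.38% − 5.06%) = 3.9715%
α = Rp − E[R] = 20.58% − 3.9715% = 16.6085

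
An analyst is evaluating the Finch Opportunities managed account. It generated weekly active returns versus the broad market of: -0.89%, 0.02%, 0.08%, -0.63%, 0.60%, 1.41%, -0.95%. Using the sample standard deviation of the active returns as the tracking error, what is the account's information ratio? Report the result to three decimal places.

-0.060

r̄ = (-0.89 + 0.02 + 0.08 − 0.63 + 0.6 + 1.41 − 0.95) / 7 = -0.360 / 7 = -0.0514%
Σ(r − r̄)² = (-0.89 − (-0.0514))² + (0.02 − (-0.0514))² + … = 4.4279
sample σ = √(4.4279 / 6) = √0.7380 = 0.8591%
IR = r̄ / tracking error = -0.0514 / 0.8591 = -0.0598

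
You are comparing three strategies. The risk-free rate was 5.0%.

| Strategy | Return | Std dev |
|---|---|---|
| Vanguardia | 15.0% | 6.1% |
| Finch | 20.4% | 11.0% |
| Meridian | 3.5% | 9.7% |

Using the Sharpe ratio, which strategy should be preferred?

Vanguardia

Vanguardia: Sharpe ratio = (15.0% − 5.0%) / 6.1% = 1.639
Finch: Sharpe ratio = (20.4% − 5.0%) / 11.0% = 1.400
Meridian: Sharpe ratio = (3.5% − 5.0%) / 9.7% = -0.155
Highest: Vanguardia (1.639).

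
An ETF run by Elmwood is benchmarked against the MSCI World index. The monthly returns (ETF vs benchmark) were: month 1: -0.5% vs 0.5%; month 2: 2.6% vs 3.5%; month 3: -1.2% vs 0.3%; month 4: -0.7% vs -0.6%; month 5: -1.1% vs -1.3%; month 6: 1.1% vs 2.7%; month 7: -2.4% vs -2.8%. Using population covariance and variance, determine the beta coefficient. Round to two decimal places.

r̄p = -0.3143%,  r̄m = 0.3286%
Cov = Σ(rp − r̄p)(rm − r̄m) / 7 = 2.9647
Var(rm) = Σ(rm − r̄m)² / 7 = 4.1449
β = Cov / Var = 2.9647 / 4.1449 = 0.7153

0.72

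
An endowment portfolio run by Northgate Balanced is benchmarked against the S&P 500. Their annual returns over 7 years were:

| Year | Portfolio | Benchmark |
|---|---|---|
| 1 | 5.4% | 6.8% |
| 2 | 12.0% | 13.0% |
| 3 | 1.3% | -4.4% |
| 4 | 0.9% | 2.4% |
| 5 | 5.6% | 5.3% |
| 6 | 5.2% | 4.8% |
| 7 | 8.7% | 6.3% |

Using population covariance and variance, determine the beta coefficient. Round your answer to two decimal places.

0.66

r̄p = 5.5857%,  r̄m = 4.8857%
Cov = Σ(rp − r̄p)(rm − r̄m) / 7 = 15.3684
Var(rm) = Σ(rm − r̄m)² / 7 = 23.4412
β = Cov / Var = 15.3684 / 23.4412 = 0.6556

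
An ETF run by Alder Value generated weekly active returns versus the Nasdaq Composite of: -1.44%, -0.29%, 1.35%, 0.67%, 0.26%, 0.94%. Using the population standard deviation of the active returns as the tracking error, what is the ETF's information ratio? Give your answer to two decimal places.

r̄ = (-1.44 − 0.29 + 1.35 + 0.67 + 0.26 + 0.94) / 6 = 1.490 / 6 = 0.2483%
Σ(r − r̄)² = (-1.44 − 0.2483)² + (-0.29 − 0.2483)² + … = 5.0103
population σ = √(5.0103 / 6) = √0.8351 = 0.9138%
IR = r̄ / tracking error = 0.2483 / 0.9138 = 0.2717

0.27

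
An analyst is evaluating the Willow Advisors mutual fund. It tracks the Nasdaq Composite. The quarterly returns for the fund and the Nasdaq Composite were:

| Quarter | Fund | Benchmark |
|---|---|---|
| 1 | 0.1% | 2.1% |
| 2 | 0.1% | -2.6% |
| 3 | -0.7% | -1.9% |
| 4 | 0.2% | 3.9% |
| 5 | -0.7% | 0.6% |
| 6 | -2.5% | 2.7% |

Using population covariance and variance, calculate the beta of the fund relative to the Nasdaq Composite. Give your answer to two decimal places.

-0.07

r̄p = -0.5833%,  r̄m = 0.8000%
Cov = Σ(rp − r̄p)(rm − r̄m) / 6 = -0.3850
Var(rm) = Σ(rm − r̄m)² / 6 = 5.6333
β = Cov / Var = -0.3850 / 5.6333 = -0.0683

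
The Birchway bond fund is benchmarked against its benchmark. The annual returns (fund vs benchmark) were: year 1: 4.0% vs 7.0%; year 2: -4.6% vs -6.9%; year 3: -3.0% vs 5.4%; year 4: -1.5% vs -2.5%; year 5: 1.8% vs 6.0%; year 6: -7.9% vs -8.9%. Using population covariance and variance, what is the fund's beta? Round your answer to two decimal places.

0.52

r̄p = -1.8667%,  r̄m = 0.0167%
Cov = Σ(rp − r̄p)(rm − r̄m) / 6 = 21.4311
Var(rm) = Σ(rm − r̄m)² / 6 = 41.2047
β = Cov / Var = 21.4311 / 41.2047 = 0.5201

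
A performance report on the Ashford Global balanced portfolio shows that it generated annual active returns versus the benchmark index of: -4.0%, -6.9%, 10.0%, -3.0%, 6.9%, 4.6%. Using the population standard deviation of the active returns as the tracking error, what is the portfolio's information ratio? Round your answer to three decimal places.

Mean return r̄ = 7.60 / 6 = 1.2667%
Σ(r − r̄)² = 231.7533; population σ = √(231.7533/6) = 6.2149%
IR = r̄ / tracking error = 1.2667 / 6.2149 = 0.2038

0.204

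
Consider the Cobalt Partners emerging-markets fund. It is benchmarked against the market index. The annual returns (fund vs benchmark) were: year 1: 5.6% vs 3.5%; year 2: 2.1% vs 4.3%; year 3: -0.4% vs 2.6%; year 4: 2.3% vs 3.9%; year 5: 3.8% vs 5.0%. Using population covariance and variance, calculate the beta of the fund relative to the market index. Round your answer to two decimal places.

1.19

r̄p = 2.6800%,  r̄m = 3.8600%
Cov = Σ(rp − r̄p)(rm − r̄m) / 5 = 0.7672
Var(rm) = Σ(rm − r̄m)² / 5 = 0.6424
β = Cov / Var = 0.7672 / 0.6424 = 1.1943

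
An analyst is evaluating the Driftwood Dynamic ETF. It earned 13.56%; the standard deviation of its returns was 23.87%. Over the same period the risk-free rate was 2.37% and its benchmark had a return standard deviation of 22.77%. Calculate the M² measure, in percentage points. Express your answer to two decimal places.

Sharpe = (Rp − Rf) / σp = (13.56% − 2.37%) / 23.87% = 0.4688
M² = Rf + Sharpe × σm = 2.37% + 0.4688 × 22.77% = 13.0446%

13.04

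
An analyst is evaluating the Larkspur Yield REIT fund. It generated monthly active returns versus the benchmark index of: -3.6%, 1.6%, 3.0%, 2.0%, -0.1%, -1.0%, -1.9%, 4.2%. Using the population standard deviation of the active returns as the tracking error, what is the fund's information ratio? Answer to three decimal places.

0.213

r̄ = (-3.6 + 1.6 + 3 + 2 − 0.1 − 1 − 1.9 + 4.2) / 8 = 0.5250%
Population σ = √[Σ(r − r̄)² / 8] = √[48.5750 / 8] = √6.0719 = 2.4641%
IR = r̄ / tracking error = 0.5250 / 2.4641 = 0.2131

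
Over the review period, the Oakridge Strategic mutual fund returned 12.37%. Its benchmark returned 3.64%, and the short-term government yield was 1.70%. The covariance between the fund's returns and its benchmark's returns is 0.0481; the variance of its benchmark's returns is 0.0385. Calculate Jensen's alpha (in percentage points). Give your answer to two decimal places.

8.25

β = Cov / Var = 0.0481 / 0.0385 = 1.2494
E[R] = Rf + β(Rm − Rf) = 1.70% + 1.2494 × (3.64% − 1.70%) = 4.1238%
α = Rp − E[R] = 12.37% − 4.1238% = 8.2462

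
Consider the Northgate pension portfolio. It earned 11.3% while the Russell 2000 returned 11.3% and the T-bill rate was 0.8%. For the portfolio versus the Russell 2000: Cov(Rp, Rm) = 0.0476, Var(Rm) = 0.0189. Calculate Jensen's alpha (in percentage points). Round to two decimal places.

-15.94

β = Cov / Var = 0.0476 / 0.0189 = 2.5185
E[R] = Rf + β(Rm − Rf) = 0.8% + 2.5185 × (11.3% − 0.8%) = 27.2443%
α = Rp − E[R] = 11.3% − 27.2443% = -15.9443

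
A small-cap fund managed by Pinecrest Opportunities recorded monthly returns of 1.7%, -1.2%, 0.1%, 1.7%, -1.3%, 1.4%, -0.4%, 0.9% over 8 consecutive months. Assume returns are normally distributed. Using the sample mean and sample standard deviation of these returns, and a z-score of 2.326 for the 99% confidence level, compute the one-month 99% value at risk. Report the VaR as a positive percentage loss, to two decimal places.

μ = (1.7 − 1.2 + 0.1 + 1.7 − 1.3 + 1.4 − 0.4 + 0.9) / 8 = 0.3625%
Sample σ = √[Σ(r − μ)² / 7] = √[10.7988 / 7] = √1.5427 = 1.2421%
VaR = −(μ − z·σ) = −(0.3625 − 2.326 × 1.2421) = −(-2.5266) = 2.5266%

2.53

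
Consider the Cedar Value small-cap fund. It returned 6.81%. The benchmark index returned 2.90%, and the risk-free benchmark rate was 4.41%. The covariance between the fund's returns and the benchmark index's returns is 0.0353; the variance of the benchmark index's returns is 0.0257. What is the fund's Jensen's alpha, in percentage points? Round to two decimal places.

4.47

β = Cov / Var = 0.0353 / 0.0257 = 1.3735
E[R] = Rf + β(Rm − Rf) = 4.41% + 1.3735 × (2.90% − 4.41%) = 2.3360%
α = Rp − E[R] = 6.81% − 2.3360% = 4.4740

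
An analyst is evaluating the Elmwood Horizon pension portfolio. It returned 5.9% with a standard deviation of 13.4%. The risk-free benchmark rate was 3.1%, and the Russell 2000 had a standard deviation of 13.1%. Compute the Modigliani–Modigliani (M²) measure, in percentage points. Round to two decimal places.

5.84

Sharpe = (Rp − Rf) / σp = (5.9% − 3.1%) / 13.4% = 0.2090
M² = Rf + Sharpe × σm = 3.1% + 0.2090 × 13.1% = 5.8379%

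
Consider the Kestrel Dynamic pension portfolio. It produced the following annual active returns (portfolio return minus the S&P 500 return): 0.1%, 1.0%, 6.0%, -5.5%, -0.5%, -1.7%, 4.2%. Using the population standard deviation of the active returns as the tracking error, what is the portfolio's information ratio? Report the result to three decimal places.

Mean return μ = 3.60 / 7 = 0.5143%
Population std dev = √[86.1886 / 7] = 3.5089%
IR = μ / tracking error = 0.5143 / 3.5089 = 0.1466

0.147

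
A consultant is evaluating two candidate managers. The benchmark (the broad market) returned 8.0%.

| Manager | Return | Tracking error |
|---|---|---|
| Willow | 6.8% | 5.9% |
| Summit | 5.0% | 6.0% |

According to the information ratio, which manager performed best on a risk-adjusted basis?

Willow: IR = (6.8% − 8.0%) / 5.9% = -0.203
Summit: IR = (5.0% − 8.0%) / 6.0% = -0.500
Highest: Willow (-0.203).

Willow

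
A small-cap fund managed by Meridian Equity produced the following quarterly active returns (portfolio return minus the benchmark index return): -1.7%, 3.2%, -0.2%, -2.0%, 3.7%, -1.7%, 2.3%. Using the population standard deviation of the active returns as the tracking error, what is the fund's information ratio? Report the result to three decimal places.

r̄ = (-1.7 + 3.2 − 0.2 − 2 + 3.7 − 1.7 + 2.3) / 7 = 3.60 / 7 = 0.5143%
Population σ = √[Σ(r − r̄)² / 7] = √[37.1886 / 7] = √5.3127 = 2.3049%
IR = r̄ / tracking error = 0.5143 / 2.3049 = 0.2231

0.223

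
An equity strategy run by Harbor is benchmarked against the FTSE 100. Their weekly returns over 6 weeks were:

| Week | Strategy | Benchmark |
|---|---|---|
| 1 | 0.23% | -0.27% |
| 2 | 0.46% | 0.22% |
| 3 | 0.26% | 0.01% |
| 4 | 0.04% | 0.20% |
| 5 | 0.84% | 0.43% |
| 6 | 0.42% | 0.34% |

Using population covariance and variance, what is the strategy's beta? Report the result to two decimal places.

r̄p = 0.3750%,  r̄m = 0.1550%
Cov = Σ(rp − r̄p)(rm − r̄m) / 6 = 0.0342
Var(rm) = Σ(rm − r̄m)² / 6 = 0.0530
β = Cov / Var = 0.0342 / 0.0530 = 0.6453

0.65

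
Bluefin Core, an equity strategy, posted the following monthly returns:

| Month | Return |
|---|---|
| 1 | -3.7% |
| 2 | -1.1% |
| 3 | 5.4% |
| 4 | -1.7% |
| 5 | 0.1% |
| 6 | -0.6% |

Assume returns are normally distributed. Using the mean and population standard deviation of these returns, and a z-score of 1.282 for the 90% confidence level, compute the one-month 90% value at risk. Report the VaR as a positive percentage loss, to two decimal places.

r̄ = (-3.7 − 1.1 + 5.4 − 1.7 + 0.1 − 0.6) / 6 = -0.2667%
Population σ = √[Σ(r − r̄)² / 6] = √[46.8933 / 6] = √7.8156 = 2.7956%
VaR = −(r̄ − z·σ) = −(-0.2667 − 1.282 × 2.7956) = −(-3.8507) = 3.8507%

3.85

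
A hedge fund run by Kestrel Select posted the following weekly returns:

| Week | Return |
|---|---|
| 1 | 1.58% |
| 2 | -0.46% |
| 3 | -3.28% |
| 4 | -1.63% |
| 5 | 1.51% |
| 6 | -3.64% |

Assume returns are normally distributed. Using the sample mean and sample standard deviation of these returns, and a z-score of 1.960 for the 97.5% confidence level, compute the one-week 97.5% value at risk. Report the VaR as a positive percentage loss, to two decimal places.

5.44

r̄ = (1.58 − 0.46 − 3.28 − 1.63 + 1.51 − 3.64) / 6 = -5.920 / 6 = -0.9867%
Sample std dev = √[25.8119 / 5] = 2.2721%
VaR = −(r̄ − z·σ) = −(-0.9867 − 1.960 × 2.2721) = −(-5.4400) = 5.4400%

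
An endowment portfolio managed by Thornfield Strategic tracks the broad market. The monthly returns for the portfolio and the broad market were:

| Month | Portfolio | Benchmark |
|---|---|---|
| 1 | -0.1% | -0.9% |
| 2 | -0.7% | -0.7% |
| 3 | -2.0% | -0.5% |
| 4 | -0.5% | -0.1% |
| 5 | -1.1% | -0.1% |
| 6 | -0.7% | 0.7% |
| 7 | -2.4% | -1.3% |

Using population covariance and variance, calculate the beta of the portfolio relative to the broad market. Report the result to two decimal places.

r̄p = -1.0714%,  r̄m = -0.4143%
Cov = Σ(rp − r̄p)(rm − r̄m) / 7 = 0.1804
Var(rm) = Σ(rm − r̄m)² / 7 = 0.3641
β = Cov / Var = 0.1804 / 0.3641 = 0.4955

0.50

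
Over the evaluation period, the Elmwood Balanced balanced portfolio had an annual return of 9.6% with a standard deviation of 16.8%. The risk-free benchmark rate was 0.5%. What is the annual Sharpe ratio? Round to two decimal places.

Sharpe = (Rp − Rf) / σp = (9.6% − 0.5%) / 16.8% = 9.10% / 16.8% = 0.5417

0.54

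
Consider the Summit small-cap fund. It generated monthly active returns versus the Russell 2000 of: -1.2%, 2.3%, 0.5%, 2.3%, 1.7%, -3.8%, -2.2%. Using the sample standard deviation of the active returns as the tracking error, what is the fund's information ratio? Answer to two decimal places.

-0.02

Mean return r̄ = -0.40 / 7 = -0.0571%
Sample std dev = √[34.4171 / 6] = 2.3950%
IR = r̄ / tracking error = -0.0571 / 2.3950 = -0.0238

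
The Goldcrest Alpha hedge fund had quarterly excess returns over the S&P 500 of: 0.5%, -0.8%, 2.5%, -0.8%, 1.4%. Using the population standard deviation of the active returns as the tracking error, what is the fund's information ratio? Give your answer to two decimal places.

0.44

μ = (0.5 − 0.8 + 2.5 − 0.8 + 1.4) / 5 = 0.5600%
Population σ = √[Σ(r − μ)² / 5] = √[8.1720 / 5] = √1.6344 = 1.2784%
IR = μ / tracking error = 0.5600 / 1.2784 = 0.4380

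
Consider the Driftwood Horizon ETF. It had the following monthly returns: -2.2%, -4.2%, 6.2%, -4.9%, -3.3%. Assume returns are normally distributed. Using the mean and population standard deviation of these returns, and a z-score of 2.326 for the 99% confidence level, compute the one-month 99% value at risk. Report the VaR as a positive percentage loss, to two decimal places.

r̄ = (-2.2 − 4.2 + 6.2 − 4.9 − 3.3) / 5 = -1.6800%
Σ(r − r̄)² = (-2.2 − (-1.6800))² + (-4.2 − (-1.6800))² + … = 81.7080
population σ = √(81.7080 / 5) = √16.3416 = 4.0425%
VaR = −(r̄ − z·σ) = −(-1.6800 − 2.326 × 4.0425) = −(-11.0829) = 11.0829%

11.08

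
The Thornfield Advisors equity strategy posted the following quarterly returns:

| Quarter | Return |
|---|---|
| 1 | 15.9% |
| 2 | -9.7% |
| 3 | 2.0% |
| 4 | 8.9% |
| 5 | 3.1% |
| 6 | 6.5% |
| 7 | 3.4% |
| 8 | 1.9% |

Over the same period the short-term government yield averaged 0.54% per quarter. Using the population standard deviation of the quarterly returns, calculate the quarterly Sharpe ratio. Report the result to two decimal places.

Mean return μ = 32.00 / 8 = 4.0000%
Population std dev = √[369.1400 / 8] = 6.7928%
Sharpe = (μ − rf) / σ = (4.0000 − 0.54) / 6.7928 = 3.4600 / 6.7928 = 0.5094

0.51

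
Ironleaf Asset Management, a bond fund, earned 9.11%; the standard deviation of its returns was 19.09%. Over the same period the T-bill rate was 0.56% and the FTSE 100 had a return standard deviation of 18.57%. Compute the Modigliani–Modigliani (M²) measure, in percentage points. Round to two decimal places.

8.88

Sharpe = (Rp − Rf) / σp = (9.11% − 0.56%) / 19.09% = 0.4479
M² = Rf + Sharpe × σm = 0.56% + 0.4479 × 18.57% = 8.8775%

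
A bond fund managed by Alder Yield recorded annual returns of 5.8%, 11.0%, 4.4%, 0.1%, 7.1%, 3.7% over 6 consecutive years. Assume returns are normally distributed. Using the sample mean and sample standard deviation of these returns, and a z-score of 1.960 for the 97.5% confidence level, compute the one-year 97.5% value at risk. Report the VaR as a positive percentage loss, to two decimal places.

r̄ = (5.8 + 11 + 4.4 + 0.1 + 7.1 + 3.7) / 6 = 32.10 / 6 = 5.3500%
Σ(r − r̄)² = 66.3750; sample σ = √(66.3750/5) = 3.6435%
VaR = −(r̄ − z·σ) = −(5.3500 − 1.960 × 3.6435) = −(-1.7913) = 1.7913%

1.79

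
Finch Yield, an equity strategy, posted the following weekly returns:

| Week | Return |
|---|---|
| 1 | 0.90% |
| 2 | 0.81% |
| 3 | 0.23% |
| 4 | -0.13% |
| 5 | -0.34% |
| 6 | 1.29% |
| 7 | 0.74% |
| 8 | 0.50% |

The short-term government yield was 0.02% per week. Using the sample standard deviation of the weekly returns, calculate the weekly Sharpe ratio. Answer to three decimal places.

0.874

r̄ = (0.9 + 0.81 + 0.23 − 0.13 − 0.34 + 1.29 + 0.74 + 0.5) / 8 = 0.5000%
Sample std dev = √[2.1132 / 7] = 0.5494%
Sharpe = (r̄ − rf) / σ = (0.5000 − 0.02) / 0.5494 = 0.4800 / 0.5494 = 0.8737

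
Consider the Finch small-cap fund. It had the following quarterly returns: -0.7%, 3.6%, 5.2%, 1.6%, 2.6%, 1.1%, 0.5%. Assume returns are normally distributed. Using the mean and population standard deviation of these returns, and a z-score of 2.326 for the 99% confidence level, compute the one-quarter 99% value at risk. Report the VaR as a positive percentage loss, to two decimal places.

r̄ = (-0.7 + 3.6 + 5.2 + 1.6 + 2.6 + 1.1 + 0.5) / 7 = 13.90 / 7 = 1.9857%
Σ(r − r̄)² = 23.6686; population σ = √(23.6686/7) = 1.8388%
VaR = −(r̄ − z·σ) = −(1.9857 − 2.326 × 1.8388) = −(-2.2913) = 2.2913%

2.29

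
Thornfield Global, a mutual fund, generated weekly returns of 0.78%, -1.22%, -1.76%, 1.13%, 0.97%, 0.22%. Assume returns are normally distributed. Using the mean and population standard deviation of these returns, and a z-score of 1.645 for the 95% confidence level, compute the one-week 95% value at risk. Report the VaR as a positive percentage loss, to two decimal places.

Mean return r̄ = 0.120 / 6 = 0.0200%
Population σ = √[Σ(r − r̄)² / 6] = √[7.4582 / 6] = √1.2430 = 1.1149%
VaR = −(r̄ − z·σ) = −(0.0200 − 1.645 × 1.1149) = −(-1.8140) = 1.8140%

1.81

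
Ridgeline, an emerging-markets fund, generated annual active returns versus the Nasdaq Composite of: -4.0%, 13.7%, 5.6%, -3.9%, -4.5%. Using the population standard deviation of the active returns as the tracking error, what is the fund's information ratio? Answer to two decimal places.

r̄ = (-4 + 13.7 + 5.6 − 3.9 − 4.5) / 5 = 6.90 / 5 = 1.3800%
Population σ = √[Σ(r − r̄)² / 5] = √[260.9880 / 5] = √52.1976 = 7.2248%
IR = r̄ / tracking error = 1.3800 / 7.2248 = 0.1910

0.19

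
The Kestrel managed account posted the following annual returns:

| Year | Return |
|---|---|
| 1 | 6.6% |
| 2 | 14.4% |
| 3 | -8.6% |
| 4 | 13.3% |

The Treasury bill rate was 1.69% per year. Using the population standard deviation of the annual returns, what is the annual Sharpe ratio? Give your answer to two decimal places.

r̄ = (6.6 + 14.4 − 8.6 + 13.3) / 4 = 25.70 / 4 = 6.4250%
Population σ = √[Σ(r − r̄)² / 4] = √[336.6475 / 4] = √84.1619 = 9.1740%
Sharpe = (r̄ − rf) / σ = (6.4250 − 1.69) / 9.1740 = 4.7350 / 9.1740 = 0.5161

0.52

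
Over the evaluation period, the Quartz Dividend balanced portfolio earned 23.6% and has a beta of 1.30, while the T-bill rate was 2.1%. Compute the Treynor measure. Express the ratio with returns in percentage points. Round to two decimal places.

Treynor = (Rp − Rf) / β = (23.6% − 2.1%) / 1.30 = 21.50 / 1.30 = 16.5385

16.54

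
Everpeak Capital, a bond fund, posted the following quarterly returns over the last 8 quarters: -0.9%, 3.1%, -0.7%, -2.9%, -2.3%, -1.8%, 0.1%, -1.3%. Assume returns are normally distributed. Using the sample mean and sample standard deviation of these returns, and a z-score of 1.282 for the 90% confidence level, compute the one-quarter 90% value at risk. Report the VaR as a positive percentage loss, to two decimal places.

μ = (-0.9 + 3.1 − 0.7 − 2.9 − 2.3 − 1.8 + 0.1 − 1.3) / 8 = -0.8375%
Sample σ = √[Σ(r − μ)² / 7] = √[23.9388 / 7] = √3.4198 = 1.8493%
VaR = −(μ − z·σ) = −(-0.8375 − 1.282 × 1.8493) = −(-3.2083) = 3.2083%

3.21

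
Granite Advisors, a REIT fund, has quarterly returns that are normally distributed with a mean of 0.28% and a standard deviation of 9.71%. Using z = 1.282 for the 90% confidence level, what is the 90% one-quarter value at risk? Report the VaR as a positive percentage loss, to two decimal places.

12.17

VaR (as % loss) = −(μ − z·σ) = −(0.28% − 1.282 × 9.71%) = −(-12.16822%) = 12.16822%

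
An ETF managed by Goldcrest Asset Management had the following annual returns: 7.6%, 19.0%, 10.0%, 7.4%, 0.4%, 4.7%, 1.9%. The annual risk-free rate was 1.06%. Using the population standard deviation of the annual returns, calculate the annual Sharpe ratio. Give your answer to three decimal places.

r̄ = (7.6 + 19 + 10 + 7.4 + 0.4 + 4.7 + 1.9) / 7 = 7.2857%
Σ(r − r̄)² = 227.8086; population σ = √(227.8086/7) = 5.7047%
Sharpe = (r̄ − rf) / σ = (7.2857 − 1.06) / 5.7047 = 6.2257 / 5.7047 = 1.0913

1.091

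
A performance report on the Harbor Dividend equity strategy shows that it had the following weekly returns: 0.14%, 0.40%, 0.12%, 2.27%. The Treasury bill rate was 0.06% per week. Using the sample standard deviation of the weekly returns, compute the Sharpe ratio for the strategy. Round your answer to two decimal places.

μ = (0.14 + 0.4 + 0.12 + 2.27) / 4 = 2.930 / 4 = 0.7325%
Sample std dev = √[3.2007 / 3] = 1.0329%
Sharpe = (μ − rf) / σ = (0.7325 − 0.06) / 1.0329 = 0.6725 / 1.0329 = 0.6511

0.65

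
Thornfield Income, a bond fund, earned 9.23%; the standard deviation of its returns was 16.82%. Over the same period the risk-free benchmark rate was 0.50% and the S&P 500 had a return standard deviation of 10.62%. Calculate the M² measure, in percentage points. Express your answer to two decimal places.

6.01

Sharpe = (Rp − Rf) / σp = (9.23% − 0.50%) / 16.82% = 0.5190
M² = Rf + Sharpe × σm = 0.50% + 0.5190 × 10.62% = 6.0118%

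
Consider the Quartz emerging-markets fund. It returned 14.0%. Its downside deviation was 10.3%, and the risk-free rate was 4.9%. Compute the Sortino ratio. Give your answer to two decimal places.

0.88

Sortino = (Rp − Rf) / σd = (14.0% − 4.9%) / 10.3% = 9.10% / 10.3% = 0.8835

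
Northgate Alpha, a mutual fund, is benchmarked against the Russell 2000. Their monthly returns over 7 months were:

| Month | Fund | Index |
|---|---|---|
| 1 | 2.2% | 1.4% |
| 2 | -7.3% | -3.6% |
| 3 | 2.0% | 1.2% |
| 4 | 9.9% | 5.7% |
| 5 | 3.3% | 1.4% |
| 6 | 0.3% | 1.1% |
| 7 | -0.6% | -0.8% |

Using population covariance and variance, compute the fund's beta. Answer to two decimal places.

r̄p = 1.4000%,  r̄m = 0.9143%
Cov = Σ(rp − r̄p)(rm − r̄m) / 7 = 12.0943
Var(rm) = Σ(rm − r̄m)² / 7 = 6.6869
β = Cov / Var = 12.0943 / 6.6869 = 1.8087

1.81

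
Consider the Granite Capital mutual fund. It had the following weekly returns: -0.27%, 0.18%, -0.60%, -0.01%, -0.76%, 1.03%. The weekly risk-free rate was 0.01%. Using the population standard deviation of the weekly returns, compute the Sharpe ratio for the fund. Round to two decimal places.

r̄ = (-0.27 + 0.18 − 0.6 − 0.01 − 0.76 + 1.03) / 6 = -0.0717%
Population std dev = √[2.0731 / 6] = 0.5878%
Sharpe = (r̄ − rf) / σ = (-0.0717 − 0.01) / 0.5878 = -0.0817 / 0.5878 = -0.1390

-0.14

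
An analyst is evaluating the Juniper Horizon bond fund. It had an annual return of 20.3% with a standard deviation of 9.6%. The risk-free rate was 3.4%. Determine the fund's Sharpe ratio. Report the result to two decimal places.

1.76

Sharpe = (Rp − Rf) / σp = (20.3% − 3.4%) / 9.6% = 16.90% / 9.6% = 1.7604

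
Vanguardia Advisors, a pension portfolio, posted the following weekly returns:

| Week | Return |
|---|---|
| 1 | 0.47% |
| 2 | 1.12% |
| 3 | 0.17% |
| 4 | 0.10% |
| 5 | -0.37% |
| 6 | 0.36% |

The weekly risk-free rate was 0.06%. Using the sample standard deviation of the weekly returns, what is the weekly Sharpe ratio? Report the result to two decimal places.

Mean return r̄ = 1.850 / 6 = 0.3083%
Σ(r − r̄)² = (0.47 − 0.3083)² + (1.12 − 0.3083)² + (0.17 − 0.3083)² + … = 1.2103
σ = √[1.2103 / 5] = 0.4920%
Sharpe = (r̄ − rf) / σ = (0.3083 − 0.06) / 0.4920 = 0.2483 / 0.4920 = 0.5047

0.50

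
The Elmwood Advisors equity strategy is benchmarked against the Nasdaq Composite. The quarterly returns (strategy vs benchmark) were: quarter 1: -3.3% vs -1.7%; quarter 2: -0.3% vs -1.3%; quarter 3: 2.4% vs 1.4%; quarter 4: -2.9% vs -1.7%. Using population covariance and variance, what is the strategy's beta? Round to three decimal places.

1.626

r̄p = -1.0250%,  r̄m = -0.8250%
Cov = Σ(rp − r̄p)(rm − r̄m) / 4 = 2.7269
Var(rm) = Σ(rm − r̄m)² / 4 = 1.6769
β = Cov / Var = 2.7269 / 1.6769 = 1.6262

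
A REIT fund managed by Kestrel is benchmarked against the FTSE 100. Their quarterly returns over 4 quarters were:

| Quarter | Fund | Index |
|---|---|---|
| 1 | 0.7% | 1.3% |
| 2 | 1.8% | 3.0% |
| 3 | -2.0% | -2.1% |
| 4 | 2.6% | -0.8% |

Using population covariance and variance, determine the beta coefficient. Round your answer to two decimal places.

r̄p = 0.7750%,  r̄m = 0.3500%
Cov = Σ(rp − r̄p)(rm − r̄m) / 4 = 1.8363
Var(rm) = Σ(rm − r̄m)² / 4 = 3.8125
β = Cov / Var = 1.8363 / 3.8125 = 0.4817

0.48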